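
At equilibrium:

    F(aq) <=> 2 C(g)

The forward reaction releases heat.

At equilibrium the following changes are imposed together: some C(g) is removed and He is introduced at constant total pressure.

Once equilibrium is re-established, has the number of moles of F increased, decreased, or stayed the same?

Removing C (g), a product, drives the reaction to the right.
Adding inert gas at constant total pressure expands the volume and lowers every reacting partial pressure. With Δn_gas = 2 − 0 = +2, Q moves away from K toward the side with fewer gas moles, so the system shifts toward the side with more gas moles — to the right.
The net shift is to the right. F is a reactant, so its amount decreases.

decreases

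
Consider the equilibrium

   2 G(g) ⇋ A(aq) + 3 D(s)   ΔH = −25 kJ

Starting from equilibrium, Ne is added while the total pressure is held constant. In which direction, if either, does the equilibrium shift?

left

Adding inert gas at constant total pressure expands the volume and lowers every reacting partial pressure. With Δn_gas = 0 − 2 = -2, Q moves away from K toward the side with fewer gas moles, so the system shifts toward the side with more gas moles — to the left.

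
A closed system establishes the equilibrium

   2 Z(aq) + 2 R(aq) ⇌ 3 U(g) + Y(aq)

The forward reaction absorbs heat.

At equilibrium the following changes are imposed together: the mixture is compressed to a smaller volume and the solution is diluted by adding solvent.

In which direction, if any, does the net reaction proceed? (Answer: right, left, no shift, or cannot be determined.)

Gas moles: reactants 0, products 3 (Δn_gas = +3). Compression shifts the system toward the side with fewer moles of gas — to the left.
Dilution lowers every aqueous concentration by the same factor. Δn_aq = 1 − 4 = -3, so the system shifts toward the side with more dissolved moles — to the left.
All effects act in the same direction — net shift to the left.

left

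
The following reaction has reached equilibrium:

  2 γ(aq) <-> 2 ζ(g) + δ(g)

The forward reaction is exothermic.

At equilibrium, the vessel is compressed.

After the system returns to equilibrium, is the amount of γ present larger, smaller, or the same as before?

increases

Gas moles: reactants 0, products 3 (Δn_gas = +3). Compression shifts the system toward the side with fewer moles of gas — to the left.
The net shift is to the left. γ is a reactant, so its amount increases.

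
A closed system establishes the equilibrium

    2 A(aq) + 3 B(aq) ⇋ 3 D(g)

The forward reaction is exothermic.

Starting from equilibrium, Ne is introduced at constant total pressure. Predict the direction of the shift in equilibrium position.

right

Adding inert gas at constant total pressure expands the volume and lowers every reacting partial pressure. With Δn_gas = 3 − 0 = +3, Q moves away from K toward the side with fewer gas moles, so the system shifts toward the side with more gas moles — to the right.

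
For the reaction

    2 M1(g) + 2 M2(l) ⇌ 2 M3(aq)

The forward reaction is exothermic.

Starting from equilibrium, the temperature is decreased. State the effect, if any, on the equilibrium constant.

increases

K depends on temperature via the van 't Hoff relation. The forward reaction is exothermic, so lowering T increases K.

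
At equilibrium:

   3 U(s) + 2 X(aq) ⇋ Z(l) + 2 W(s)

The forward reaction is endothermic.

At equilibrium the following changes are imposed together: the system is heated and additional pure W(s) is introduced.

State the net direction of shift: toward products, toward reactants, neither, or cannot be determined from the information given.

right

The forward reaction is endothermic. Raising T favours the endothermic direction — shift to the right.
W is a pure solid; its activity is 1 regardless of amount, so Q is unaffected — no shift from this change.
Only the nonzero effect(s) matter; the net shift is to the right.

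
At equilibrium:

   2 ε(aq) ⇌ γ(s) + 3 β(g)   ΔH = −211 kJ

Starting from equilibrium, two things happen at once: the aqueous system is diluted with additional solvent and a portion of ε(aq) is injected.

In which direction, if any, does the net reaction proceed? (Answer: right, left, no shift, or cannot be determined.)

Dilution lowers every aqueous concentration by the same factor. Δn_aq = 0 − 2 = -2, so the system shifts toward the side with more dissolved moles — to the left.
Adding ε (aq), a reactant, drives the reaction to the right.
The individual effects push in opposite directions; without quantitative information the net direction cannot be determined.

cannot be determined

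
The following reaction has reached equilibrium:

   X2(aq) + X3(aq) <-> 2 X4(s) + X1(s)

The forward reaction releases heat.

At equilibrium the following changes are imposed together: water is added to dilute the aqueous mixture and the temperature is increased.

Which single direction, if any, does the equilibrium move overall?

left

Dilution lowers every aqueous concentration by the same factor. Δn_aq = 0 − 2 = -2, so the system shifts toward the side with more dissolved moles — to the left.
The forward reaction is exothermic. Raising T favours the endothermic direction — shift to the left.
All effects act in the same direction — net shift to the left.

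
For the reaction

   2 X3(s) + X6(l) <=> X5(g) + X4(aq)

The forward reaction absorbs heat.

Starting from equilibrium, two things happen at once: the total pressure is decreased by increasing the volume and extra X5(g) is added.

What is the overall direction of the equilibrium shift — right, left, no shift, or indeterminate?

cannot be determined

Gas moles: reactants 0, products 1 (Δn_gas = +1). Expansion shifts the system toward the side with more moles of gas — to the right.
Adding X5 (g), a product, drives the reaction to the left.
The individual effects push in opposite directions; without quantitative information the net direction cannot be determined.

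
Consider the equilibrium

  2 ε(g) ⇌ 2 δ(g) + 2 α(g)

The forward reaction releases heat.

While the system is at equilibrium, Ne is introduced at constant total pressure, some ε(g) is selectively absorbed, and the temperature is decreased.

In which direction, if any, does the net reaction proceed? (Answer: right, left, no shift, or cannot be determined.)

Adding inert gas at constant total pressure expands the volume and lowers every reacting partial pressure. With Δn_gas = 4 − 2 = +2, Q moves away from K toward the side with fewer gas moles, so the system shifts toward the side with more gas moles — to the right.
Removing ε (g), a reactant, drives the reaction to the left.
The forward reaction is exothermic. Lowering T favours the exothermic direction — shift to the right.
The individual effects push in opposite directions; without quantitative information the net direction cannot be determined.

cannot be determined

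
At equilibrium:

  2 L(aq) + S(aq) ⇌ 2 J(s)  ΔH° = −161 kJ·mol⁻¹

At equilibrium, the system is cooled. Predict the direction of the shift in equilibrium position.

right

The forward reaction is exothermic. Lowering T favours the exothermic direction — shift to the right.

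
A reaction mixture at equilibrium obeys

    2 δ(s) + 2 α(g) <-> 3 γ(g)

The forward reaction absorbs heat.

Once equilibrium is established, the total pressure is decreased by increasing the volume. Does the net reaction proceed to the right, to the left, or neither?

right

Gas moles: reactants 2, products 3 (Δn_gas = +1). Expansion shifts the system toward the side with more moles of gas — to the right.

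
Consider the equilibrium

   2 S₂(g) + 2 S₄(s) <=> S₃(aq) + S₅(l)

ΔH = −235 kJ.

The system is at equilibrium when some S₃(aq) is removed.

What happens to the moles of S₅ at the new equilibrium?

Removing S₃ (aq), a product, drives the reaction to the right.
The net shift is to the right. S₅ is a product, so its amount increases.

increases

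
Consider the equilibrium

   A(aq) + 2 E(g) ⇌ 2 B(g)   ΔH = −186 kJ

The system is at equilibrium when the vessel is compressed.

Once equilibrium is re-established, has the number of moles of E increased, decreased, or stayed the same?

Gas moles: reactants 2, products 2. Δn_gas = 0, so a volume change leaves Q equal to K — no shift from this change.
No net shift occurs, so the amount of E is unchanged.

unchanged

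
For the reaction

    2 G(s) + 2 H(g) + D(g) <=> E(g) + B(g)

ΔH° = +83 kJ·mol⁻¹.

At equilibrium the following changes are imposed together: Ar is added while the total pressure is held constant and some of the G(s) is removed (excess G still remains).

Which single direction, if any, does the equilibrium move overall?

Adding inert gas at constant total pressure expands the volume and lowers every reacting partial pressure. With Δn_gas = 2 − 3 = -1, Q moves away from K toward the side with fewer gas moles, so the system shifts toward the side with more gas moles — to the left.
G is a pure solid; its activity is 1 regardless of amount, so Q is unaffected — no shift from this change.
Only the nonzero effect(s) matter; the net shift is to the left.

left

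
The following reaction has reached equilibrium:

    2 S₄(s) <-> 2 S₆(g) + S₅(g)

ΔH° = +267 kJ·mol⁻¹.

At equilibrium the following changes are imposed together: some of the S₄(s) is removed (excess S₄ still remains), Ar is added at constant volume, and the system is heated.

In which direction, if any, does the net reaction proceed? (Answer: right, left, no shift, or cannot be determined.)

right

S₄ is a pure solid; its activity is 1 regardless of amount, so Q is unaffected — no shift from this change.
At constant volume, adding an inert gas leaves every reacting species' partial pressure unchanged, so Q is unchanged — no shift from this change.
The forward reaction is endothermic. Raising T favours the endothermic direction — shift to the right.
Only the nonzero effect(s) matter; the net shift is to the right.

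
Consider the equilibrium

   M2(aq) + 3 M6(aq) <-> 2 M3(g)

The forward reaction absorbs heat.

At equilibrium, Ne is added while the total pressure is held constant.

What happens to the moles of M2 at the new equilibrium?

Adding inert gas at constant total pressure expands the volume and lowers every reacting partial pressure. With Δn_gas = 2 − 0 = +2, Q moves away from K toward the side with fewer gas moles, so the system shifts toward the side with more gas moles — to the right.
The net shift is to the right. M2 is a reactant, so its amount decreases.

decreases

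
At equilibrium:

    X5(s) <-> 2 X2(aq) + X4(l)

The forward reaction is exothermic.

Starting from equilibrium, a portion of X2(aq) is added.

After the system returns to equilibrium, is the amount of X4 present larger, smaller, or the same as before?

Adding X2 (aq), a product, drives the reaction to the left.
The net shift is to the left. X4 is a product, so its amount decreases.

decreases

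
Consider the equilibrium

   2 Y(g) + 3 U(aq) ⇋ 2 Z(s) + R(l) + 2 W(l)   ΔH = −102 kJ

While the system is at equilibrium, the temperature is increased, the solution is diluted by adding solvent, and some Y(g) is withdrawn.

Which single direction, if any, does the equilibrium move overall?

left

The forward reaction is exothermic. Raising T favours the endothermic direction — shift to the left.
Dilution lowers every aqueous concentration by the same factor. Δn_aq = 0 − 3 = -3, so the system shifts toward the side with more dissolved moles — to the left.
Removing Y (g), a reactant, drives the reaction to the left.
All effects act in the same direction — net shift to the left.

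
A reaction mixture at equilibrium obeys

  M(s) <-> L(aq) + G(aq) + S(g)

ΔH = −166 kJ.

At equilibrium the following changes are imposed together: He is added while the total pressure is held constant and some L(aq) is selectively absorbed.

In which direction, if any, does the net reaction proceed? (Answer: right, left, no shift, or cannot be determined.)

Adding inert gas at constant total pressure expands the volume and lowers every reacting partial pressure. With Δn_gas = 1 − 0 = +1, Q moves away from K toward the side with fewer gas moles, so the system shifts toward the side with more gas moles — to the right.
Removing L (aq), a product, drives the reaction to the right.
All effects act in the same direction — net shift to the right.

right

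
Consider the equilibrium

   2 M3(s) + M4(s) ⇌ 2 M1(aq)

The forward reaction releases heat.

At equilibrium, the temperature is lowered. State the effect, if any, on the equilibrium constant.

increases

K depends on temperature via the van 't Hoff relation. The forward reaction is exothermic, so lowering T increases K.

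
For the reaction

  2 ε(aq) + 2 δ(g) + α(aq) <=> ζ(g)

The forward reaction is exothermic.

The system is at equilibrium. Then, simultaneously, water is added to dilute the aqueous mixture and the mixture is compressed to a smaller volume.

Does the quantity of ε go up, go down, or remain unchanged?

Dilution lowers every aqueous concentration by the same factor. Δn_aq = 0 − 3 = -3, so the system shifts toward the side with more dissolved moles — to the left.
Gas moles: reactants 2, products 1 (Δn_gas = -1). Compression shifts the system toward the side with fewer moles of gas — to the right.
The two effects oppose each other, so the net shift — and hence the change in ε — cannot be determined from the given information.

cannot be determined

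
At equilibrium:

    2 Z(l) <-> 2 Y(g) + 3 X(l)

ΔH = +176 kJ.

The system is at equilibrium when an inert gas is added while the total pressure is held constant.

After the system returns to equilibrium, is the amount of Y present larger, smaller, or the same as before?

increases

Adding inert gas at constant total pressure expands the volume and lowers every reacting partial pressure. With Δn_gas = 2 − 0 = +2, Q moves away from K toward the side with fewer gas moles, so the system shifts toward the side with more gas moles — to the right.
The net shift is to the right. Y is a product, so its amount increases.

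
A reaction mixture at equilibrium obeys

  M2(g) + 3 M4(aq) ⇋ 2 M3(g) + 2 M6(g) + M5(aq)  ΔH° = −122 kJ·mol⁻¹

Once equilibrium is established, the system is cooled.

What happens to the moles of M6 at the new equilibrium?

increases

The forward reaction is exothermic. Lowering T favours the exothermic direction — shift to the right.
The net shift is to the right. M6 is a product, so its amount increases.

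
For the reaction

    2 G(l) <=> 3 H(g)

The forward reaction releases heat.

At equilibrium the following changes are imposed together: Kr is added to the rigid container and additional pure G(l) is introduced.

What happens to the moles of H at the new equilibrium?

unchanged

At constant volume, adding an inert gas leaves every reacting species' partial pressure unchanged, so Q is unchanged — no shift from this change.
G is a pure liquid; its activity is 1 regardless of amount, so Q is unaffected — no shift from this change.
No net shift occurs, so the amount of H is unchanged.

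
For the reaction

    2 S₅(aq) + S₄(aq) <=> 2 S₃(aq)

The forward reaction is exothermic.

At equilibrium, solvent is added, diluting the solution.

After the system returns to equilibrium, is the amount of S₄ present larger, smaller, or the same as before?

increases

Dilution lowers every aqueous concentration by the same factor. Δn_aq = 2 − 3 = -1, so the system shifts toward the side with more dissolved moles — to the left.
The net shift is to the left. S₄ is a reactant, so its amount increases.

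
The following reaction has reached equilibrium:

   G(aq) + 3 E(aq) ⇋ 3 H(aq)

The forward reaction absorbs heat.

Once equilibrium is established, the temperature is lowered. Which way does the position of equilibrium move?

left

The forward reaction is endothermic. Lowering T favours the exothermic direction — shift to the left.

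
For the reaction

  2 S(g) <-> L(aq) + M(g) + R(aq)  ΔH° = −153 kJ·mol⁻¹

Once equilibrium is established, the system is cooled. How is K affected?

K depends on temperature via the van 't Hoff relation. The forward reaction is exothermic, so lowering T increases K.

increases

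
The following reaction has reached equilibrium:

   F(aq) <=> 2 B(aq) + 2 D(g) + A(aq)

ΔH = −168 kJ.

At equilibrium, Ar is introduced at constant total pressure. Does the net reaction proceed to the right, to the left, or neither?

Adding inert gas at constant total pressure expands the volume and lowers every reacting partial pressure. With Δn_gas = 2 − 0 = +2, Q moves away from K toward the side with fewer gas moles, so the system shifts toward the side with more gas moles — to the right.

right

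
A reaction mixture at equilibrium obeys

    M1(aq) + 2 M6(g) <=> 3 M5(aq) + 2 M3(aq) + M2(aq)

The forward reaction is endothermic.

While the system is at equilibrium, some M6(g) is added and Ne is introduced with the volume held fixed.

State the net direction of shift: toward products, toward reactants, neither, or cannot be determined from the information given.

right

Adding M6 (g), a reactant, drives the reaction to the right.
At constant volume, adding an inert gas leaves every reacting species' partial pressure unchanged, so Q is unchanged — no shift from this change.
Only the nonzero effect(s) matter; the net shift is to the right.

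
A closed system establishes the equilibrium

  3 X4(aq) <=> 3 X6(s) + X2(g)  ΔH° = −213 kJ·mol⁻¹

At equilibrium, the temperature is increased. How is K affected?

decreases

K depends on temperature via the van 't Hoff relation. The forward reaction is exothermic, so raising T decreases K.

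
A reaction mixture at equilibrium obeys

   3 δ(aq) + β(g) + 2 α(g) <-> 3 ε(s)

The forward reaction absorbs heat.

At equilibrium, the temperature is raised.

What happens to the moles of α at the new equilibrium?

decreases

The forward reaction is endothermic. Raising T favours the endothermic direction — shift to the right.
The net shift is to the right. α is a reactant, so its amount decreases.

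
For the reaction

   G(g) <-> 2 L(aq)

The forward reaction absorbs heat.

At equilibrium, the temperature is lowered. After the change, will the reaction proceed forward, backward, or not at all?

The forward reaction is endothermic. Lowering T favours the exothermic direction — shift to the left.

left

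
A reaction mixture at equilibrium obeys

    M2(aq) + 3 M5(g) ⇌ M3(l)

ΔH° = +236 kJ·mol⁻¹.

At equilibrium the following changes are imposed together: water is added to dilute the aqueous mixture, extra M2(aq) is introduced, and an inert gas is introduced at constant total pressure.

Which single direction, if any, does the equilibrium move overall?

Dilution lowers every aqueous concentration by the same factor. Δn_aq = 0 − 1 = -1, so the system shifts toward the side with more dissolved moles — to the left.
Adding M2 (aq), a reactant, drives the reaction to the right.
Adding inert gas at constant total pressure expands the volume and lowers every reacting partial pressure. With Δn_gas = 0 − 3 = -3, Q moves away from K toward the side with fewer gas moles, so the system shifts toward the side with more gas moles — to the left.
The individual effects push in opposite directions; without quantitative information the net direction cannot be determined.

cannot be determined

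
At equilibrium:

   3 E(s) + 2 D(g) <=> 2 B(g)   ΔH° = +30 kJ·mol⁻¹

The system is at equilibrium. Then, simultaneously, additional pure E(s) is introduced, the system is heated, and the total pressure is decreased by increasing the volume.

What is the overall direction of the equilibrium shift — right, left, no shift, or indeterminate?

right

E is a pure solid; its activity is 1 regardless of amount, so Q is unaffected — no shift from this change.
The forward reaction is endothermic. Raising T favours the endothermic direction — shift to the right.
Gas moles: reactants 2, products 2. Δn_gas = 0, so a volume change leaves Q equal to K — no shift from this change.
Only the nonzero effect(s) matter; the net shift is to the right.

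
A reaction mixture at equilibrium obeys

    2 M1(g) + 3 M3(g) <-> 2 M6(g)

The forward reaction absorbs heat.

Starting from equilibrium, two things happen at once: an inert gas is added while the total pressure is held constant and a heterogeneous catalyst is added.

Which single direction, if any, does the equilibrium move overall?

left

Adding inert gas at constant total pressure expands the volume and lowers every reacting partial pressure. With Δn_gas = 2 − 5 = -3, Q moves away from K toward the side with fewer gas moles, so the system shifts toward the side with more gas moles — to the left.
A catalyst speeds both forward and reverse rates equally; it changes neither Q nor K — no shift from this change.
Only the nonzero effect(s) matter; the net shift is to the left.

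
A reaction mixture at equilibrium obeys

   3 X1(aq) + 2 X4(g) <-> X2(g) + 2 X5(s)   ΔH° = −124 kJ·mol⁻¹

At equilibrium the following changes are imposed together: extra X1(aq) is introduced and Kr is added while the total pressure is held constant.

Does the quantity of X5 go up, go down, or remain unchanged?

cannot be determined

Adding X1 (aq), a reactant, drives the reaction to the right.
Adding inert gas at constant total pressure expands the volume and lowers every reacting partial pressure. With Δn_gas = 1 − 2 = -1, Q moves away from K toward the side with fewer gas moles, so the system shifts toward the side with more gas moles — to the left.
The two effects oppose each other, so the net shift — and hence the change in X5 — cannot be determined from the given information.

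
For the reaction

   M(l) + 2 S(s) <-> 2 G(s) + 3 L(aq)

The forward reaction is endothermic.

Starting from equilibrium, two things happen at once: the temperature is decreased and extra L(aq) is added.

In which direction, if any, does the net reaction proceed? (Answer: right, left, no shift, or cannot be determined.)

left

The forward reaction is endothermic. Lowering T favours the exothermic direction — shift to the left.
Adding L (aq), a product, drives the reaction to the left.
All effects act in the same direction — net shift to the left.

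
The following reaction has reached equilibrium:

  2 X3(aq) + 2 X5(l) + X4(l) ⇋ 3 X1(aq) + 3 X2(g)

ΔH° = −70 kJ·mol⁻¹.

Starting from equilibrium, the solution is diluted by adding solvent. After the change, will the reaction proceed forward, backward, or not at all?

right

Dilution lowers every aqueous concentration by the same factor. Δn_aq = 3 − 2 = +1, so the system shifts toward the side with more dissolved moles — to the right.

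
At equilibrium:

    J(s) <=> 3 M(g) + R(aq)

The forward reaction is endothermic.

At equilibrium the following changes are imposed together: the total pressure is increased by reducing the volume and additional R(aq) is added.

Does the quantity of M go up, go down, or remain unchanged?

decreases

Gas moles: reactants 0, products 3 (Δn_gas = +3). Compression shifts the system toward the side with fewer moles of gas — to the left.
Adding R (aq), a product, drives the reaction to the left.
The net shift is to the left. M is a product, so its amount decreases.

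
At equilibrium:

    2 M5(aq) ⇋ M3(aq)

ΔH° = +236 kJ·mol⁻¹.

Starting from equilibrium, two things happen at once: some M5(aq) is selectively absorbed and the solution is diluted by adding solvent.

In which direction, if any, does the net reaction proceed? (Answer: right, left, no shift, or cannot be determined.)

left

Removing M5 (aq), a reactant, drives the reaction to the left.
Dilution lowers every aqueous concentration by the same factor. Δn_aq = 1 − 2 = -1, so the system shifts toward the side with more dissolved moles — to the left.
All effects act in the same direction — net shift to the left.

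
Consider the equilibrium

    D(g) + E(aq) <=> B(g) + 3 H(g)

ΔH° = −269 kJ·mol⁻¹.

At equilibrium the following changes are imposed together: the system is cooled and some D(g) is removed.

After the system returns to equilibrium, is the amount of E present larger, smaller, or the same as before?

The forward reaction is exothermic. Lowering T favours the exothermic direction — shift to the right.
Removing D (g), a reactant, drives the reaction to the left.
The two effects oppose each other, so the net shift — and hence the change in E — cannot be determined from the given information.

cannot be determined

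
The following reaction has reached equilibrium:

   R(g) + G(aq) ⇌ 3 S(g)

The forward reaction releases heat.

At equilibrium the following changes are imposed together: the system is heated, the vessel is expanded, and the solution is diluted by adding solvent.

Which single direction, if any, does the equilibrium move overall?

cannot be determined

The forward reaction is exothermic. Raising T favours the endothermic direction — shift to the left.
Gas moles: reactants 1, products 3 (Δn_gas = +2). Expansion shifts the system toward the side with more moles of gas — to the right.
Dilution lowers every aqueous concentration by the same factor. Δn_aq = 0 − 1 = -1, so the system shifts toward the side with more dissolved moles — to the left.
The individual effects push in opposite directions; without quantitative information the net direction cannot be determined.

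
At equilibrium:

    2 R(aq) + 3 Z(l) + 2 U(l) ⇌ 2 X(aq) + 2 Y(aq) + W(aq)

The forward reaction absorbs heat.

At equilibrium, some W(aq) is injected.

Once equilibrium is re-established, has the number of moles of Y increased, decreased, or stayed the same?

Adding W (aq), a product, drives the reaction to the left.
The net shift is to the left. Y is a product, so its amount decreases.

decreases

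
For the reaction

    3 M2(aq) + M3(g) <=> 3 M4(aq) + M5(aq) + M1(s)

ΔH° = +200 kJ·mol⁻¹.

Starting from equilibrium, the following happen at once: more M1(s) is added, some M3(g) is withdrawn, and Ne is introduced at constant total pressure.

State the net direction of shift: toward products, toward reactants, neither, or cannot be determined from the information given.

M1 is a pure solid; its activity is 1 regardless of amount, so Q is unaffected — no shift from this change.
Removing M3 (g), a reactant, drives the reaction to the left.
Adding inert gas at constant total pressure expands the volume and lowers every reacting partial pressure. With Δn_gas = 0 − 1 = -1, Q moves away from K toward the side with fewer gas moles, so the system shifts toward the side with more gas moles — to the left.
Only the nonzero effect(s) matter; the net shift is to the left.

left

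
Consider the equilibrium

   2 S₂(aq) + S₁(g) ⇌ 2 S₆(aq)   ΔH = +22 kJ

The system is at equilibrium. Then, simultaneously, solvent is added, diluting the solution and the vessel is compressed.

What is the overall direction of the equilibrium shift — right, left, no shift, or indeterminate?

Dilution scales every aqueous concentration by the same factor. Δn_aq = 2 − 2 = 0, so Q is unchanged — no shift.
Gas moles: reactants 1, products 0 (Δn_gas = -1). Compression shifts the system toward the side with fewer moles of gas — to the right.
Only the nonzero effect(s) matter; the net shift is to the right.

right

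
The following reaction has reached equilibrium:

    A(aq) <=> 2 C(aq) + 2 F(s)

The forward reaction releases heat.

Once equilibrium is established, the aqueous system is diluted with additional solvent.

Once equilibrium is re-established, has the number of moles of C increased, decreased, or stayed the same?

increases

Dilution lowers every aqueous concentration by the same factor. Δn_aq = 2 − 1 = +1, so the system shifts toward the side with more dissolved moles — to the right.
The net shift is to the right. C is a product, so its amount increases.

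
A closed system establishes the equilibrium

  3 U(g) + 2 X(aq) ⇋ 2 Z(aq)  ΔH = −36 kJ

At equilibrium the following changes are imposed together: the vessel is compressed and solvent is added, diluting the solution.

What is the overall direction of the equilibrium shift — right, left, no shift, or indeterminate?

Gas moles: reactants 3, products 0 (Δn_gas = -3). Compression shifts the system toward the side with fewer moles of gas — to the right.
Dilution scales every aqueous concentration by the same factor. Δn_aq = 2 − 2 = 0, so Q is unchanged — no shift.
Only the nonzero effect(s) matter; the net shift is to the right.

right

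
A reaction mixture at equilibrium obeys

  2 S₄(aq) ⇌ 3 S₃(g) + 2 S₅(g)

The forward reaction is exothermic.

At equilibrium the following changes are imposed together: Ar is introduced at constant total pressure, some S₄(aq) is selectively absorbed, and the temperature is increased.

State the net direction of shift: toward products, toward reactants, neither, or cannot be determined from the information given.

cannot be determined

Adding inert gas at constant total pressure expands the volume and lowers every reacting partial pressure. With Δn_gas = 5 − 0 = +5, Q moves away from K toward the side with fewer gas moles, so the system shifts toward the side with more gas moles — to the right.
Removing S₄ (aq), a reactant, drives the reaction to the left.
The forward reaction is exothermic. Raising T favours the endothermic direction — shift to the left.
The individual effects push in opposite directions; without quantitative information the net direction cannot be determined.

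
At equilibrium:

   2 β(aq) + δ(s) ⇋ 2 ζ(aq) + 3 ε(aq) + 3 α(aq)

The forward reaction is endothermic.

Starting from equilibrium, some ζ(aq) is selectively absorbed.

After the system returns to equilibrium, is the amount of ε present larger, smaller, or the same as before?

increases

Removing ζ (aq), a product, drives the reaction to the right.
The net shift is to the right. ε is a product, so its amount increases.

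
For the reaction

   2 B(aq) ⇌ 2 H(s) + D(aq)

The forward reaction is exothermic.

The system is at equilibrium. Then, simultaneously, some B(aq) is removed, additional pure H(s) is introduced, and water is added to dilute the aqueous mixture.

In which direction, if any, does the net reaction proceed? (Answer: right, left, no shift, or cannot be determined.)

Removing B (aq), a reactant, drives the reaction to the left.
H is a pure solid; its activity is 1 regardless of amount, so Q is unaffected — no shift from this change.
Dilution lowers every aqueous concentration by the same factor. Δn_aq = 1 − 2 = -1, so the system shifts toward the side with more dissolved moles — to the left.
Only the nonzero effect(s) matter; the net shift is to the left.

left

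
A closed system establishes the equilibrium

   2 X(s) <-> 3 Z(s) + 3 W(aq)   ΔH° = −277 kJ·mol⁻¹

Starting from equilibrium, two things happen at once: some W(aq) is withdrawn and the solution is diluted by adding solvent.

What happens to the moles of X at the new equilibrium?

Removing W (aq), a product, drives the reaction to the right.
Dilution lowers every aqueous concentration by the same factor. Δn_aq = 3 − 0 = +3, so the system shifts toward the side with more dissolved moles — to the right.
The net shift is to the right. X is a reactant, so its amount decreases.

decreases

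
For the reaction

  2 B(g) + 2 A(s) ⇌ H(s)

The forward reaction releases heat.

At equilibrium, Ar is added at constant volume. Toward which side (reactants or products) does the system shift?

no shift

At constant volume, adding an inert gas leaves every reacting species' partial pressure unchanged, so Q is unchanged — no shift from this change.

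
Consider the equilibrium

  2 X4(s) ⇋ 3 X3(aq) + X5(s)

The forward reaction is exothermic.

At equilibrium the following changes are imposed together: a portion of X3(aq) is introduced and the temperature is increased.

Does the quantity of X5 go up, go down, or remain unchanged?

Adding X3 (aq), a product, drives the reaction to the left.
The forward reaction is exothermic. Raising T favours the endothermic direction — shift to the left.
The net shift is to the left. X5 is a product, so its amount decreases.

decreases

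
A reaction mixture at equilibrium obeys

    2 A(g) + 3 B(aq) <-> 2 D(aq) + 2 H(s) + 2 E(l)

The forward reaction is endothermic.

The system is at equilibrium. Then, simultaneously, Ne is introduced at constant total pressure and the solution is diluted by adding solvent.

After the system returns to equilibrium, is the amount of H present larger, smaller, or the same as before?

decreases

Adding inert gas at constant total pressure expands the volume and lowers every reacting partial pressure. With Δn_gas = 0 − 2 = -2, Q moves away from K toward the side with fewer gas moles, so the system shifts toward the side with more gas moles — to the left.
Dilution lowers every aqueous concentration by the same factor. Δn_aq = 2 − 3 = -1, so the system shifts toward the side with more dissolved moles — to the left.
The net shift is to the left. H is a product, so its amount decreases.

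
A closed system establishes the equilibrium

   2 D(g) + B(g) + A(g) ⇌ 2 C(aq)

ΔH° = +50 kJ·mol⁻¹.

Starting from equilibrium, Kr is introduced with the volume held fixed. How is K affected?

unchanged

The equilibrium constant depends only on temperature. This perturbation changes neither the position of equilibrium nor K.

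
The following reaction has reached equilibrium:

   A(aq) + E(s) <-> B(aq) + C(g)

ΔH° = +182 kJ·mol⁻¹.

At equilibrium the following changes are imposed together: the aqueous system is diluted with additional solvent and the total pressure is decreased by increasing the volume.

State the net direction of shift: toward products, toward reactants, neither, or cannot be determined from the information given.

Dilution scales every aqueous concentration by the same factor. Δn_aq = 1 − 1 = 0, so Q is unchanged — no shift.
Gas moles: reactants 0, products 1 (Δn_gas = +1). Expansion shifts the system toward the side with more moles of gas — to the right.
Only the nonzero effect(s) matter; the net shift is to the right.

right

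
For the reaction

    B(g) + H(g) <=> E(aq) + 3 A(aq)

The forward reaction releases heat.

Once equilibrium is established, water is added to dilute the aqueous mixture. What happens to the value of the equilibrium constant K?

unchanged

The equilibrium constant depends only on temperature. This perturbation may move the position of equilibrium, but since T is unchanged, K itself is unchanged.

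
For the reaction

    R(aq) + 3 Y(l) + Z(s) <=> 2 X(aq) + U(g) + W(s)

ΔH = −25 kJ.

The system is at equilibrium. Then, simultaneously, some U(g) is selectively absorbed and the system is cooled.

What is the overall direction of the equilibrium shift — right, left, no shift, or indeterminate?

right

Removing U (g), a product, drives the reaction to the right.
The forward reaction is exothermic. Lowering T favours the exothermic direction — shift to the right.
All effects act in the same direction — net shift to the right.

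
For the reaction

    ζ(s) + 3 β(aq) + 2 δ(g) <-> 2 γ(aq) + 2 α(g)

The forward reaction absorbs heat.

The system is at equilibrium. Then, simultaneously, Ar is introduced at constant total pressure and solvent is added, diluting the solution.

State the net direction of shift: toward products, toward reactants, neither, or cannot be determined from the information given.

left

Adding inert gas at constant total pressure expands the volume, scaling every reacting partial pressure by the same factor. Δn_gas = 2 − 2 = 0, so Q is unchanged — no shift.
Dilution lowers every aqueous concentration by the same factor. Δn_aq = 2 − 3 = -1, so the system shifts toward the side with more dissolved moles — to the left.
Only the nonzero effect(s) matter; the net shift is to the left.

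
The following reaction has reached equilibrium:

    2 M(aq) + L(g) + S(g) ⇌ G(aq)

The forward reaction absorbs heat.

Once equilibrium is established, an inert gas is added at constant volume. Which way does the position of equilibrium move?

At constant volume, adding an inert gas leaves every reacting species' partial pressure unchanged, so Q is unchanged — no shift from this change.

no shift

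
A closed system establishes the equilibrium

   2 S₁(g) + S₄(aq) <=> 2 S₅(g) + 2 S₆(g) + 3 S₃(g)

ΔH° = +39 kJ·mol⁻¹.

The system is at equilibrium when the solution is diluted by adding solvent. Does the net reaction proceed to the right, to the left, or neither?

Dilution lowers every aqueous concentration by the same factor. Δn_aq = 0 − 1 = -1, so the system shifts toward the side with more dissolved moles — to the left.

left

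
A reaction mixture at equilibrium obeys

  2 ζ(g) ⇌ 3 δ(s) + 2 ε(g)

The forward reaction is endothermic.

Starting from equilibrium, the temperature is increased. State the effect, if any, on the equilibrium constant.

K depends on temperature via the van 't Hoff relation. The forward reaction is endothermic, so raising T increases K.

increases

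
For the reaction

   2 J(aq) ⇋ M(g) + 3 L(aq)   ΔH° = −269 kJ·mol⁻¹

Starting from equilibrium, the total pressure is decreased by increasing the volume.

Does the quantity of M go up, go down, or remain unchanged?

increases

Gas moles: reactants 0, products 1 (Δn_gas = +1). Expansion shifts the system toward the side with more moles of gas — to the right.
The net shift is to the right. M is a product, so its amount increases.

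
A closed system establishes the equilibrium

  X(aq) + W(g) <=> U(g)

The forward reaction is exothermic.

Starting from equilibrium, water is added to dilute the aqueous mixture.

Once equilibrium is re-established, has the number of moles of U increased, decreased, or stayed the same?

Dilution lowers every aqueous concentration by the same factor. Δn_aq = 0 − 1 = -1, so the system shifts toward the side with more dissolved moles — to the left.
The net shift is to the left. U is a product, so its amount decreases.

decreases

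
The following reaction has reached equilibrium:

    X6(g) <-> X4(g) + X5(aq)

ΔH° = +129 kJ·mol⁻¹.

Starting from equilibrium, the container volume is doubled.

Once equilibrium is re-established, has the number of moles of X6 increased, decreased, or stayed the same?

Gas moles: reactants 1, products 1. Δn_gas = 0, so a volume change leaves Q equal to K — no shift from this change.
No net shift occurs, so the amount of X6 is unchanged.

unchanged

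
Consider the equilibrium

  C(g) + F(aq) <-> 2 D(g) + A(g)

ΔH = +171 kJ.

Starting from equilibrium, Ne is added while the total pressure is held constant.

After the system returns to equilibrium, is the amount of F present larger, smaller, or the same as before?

Adding inert gas at constant total pressure expands the volume and lowers every reacting partial pressure. With Δn_gas = 3 − 1 = +2, Q moves away from K toward the side with fewer gas moles, so the system shifts toward the side with more gas moles — to the right.
The net shift is to the right. F is a reactant, so its amount decreases.

decreases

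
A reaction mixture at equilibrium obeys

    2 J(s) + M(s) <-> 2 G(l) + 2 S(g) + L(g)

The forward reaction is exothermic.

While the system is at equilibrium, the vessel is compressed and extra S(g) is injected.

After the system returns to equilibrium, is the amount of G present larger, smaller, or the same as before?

decreases

Gas moles: reactants 0, products 3 (Δn_gas = +3). Compression shifts the system toward the side with fewer moles of gas — to the left.
Adding S (g), a product, drives the reaction to the left.
The net shift is to the left. G is a product, so its amount decreases.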